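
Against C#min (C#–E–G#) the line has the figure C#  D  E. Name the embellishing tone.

D is a passing tone.

The harmony at that moment is C# minor triad (C#, E, G#); D is not a chord tone.
It is approached by step up from C# and left by step up to E.
Step in, step out in the same direction — a passing tone.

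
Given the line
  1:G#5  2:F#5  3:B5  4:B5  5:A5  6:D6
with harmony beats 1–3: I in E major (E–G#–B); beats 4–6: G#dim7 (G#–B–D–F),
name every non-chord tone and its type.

F#5 (beat 2) — escape tone; A5 (beat 5) — escape tone.

The harmony at that moment is E major triad (E, G#, B); F#5 is not a chord tone.
It is approached by step down from G#5 and left by leap up to B5.
Step in, leap out — an escape tone.
The harmony at that moment is G# diminished seventh chord (G#, B, D, F); A5 is not a chord tone.
It is approached by step down from B5 and left by leap up to D6.
Step in, leap out — an escape tone.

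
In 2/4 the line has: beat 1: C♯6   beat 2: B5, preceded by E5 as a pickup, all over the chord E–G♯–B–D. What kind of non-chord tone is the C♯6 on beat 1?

Appoggiatura.

The harmony at that moment is E dominant seventh chord (E, G♯, B, D); C♯6 is not a chord tone.
It is approached by leap up from E5 and left by step down to B5.
Leap in, step out, metrically accented — an appoggiatura.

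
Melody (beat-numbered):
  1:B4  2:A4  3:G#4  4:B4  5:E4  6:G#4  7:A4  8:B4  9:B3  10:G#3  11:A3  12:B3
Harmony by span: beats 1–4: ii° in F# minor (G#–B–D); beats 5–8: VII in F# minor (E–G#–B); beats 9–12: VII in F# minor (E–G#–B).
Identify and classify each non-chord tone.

The harmony at that moment is G# diminished triad (G#, B, D); A4 is not a chord tone.
It is approached by step down from B4 and left by step down to G#4.
Step in, step out in the same direction — a passing tone.
The harmony at that moment is E major triad (E, G#, B); A4 is not a chord tone.
It is approached by step up from G#4 and left by step up to B4.
Step in, step out in the same direction — a passing tone.
The harmony at that moment is E major triad (E, G#, B); A3 is not a chord tone.
It is approached by step up from G#3 and left by step up to B3.
Step in, step out in the same direction — a passing tone.

A4 (beat 2) — passing tone; A4 (beat 7) — passing tone; A3 (beat 11) — passing tone.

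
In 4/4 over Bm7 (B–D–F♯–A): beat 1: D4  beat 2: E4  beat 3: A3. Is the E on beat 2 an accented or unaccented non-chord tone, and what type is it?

Unaccented escape tone.

The harmony at that moment is B minor seventh chord (B, D, F♯, A); E4 is not a chord tone.
It is approached by step up from D4 and left by leap down to A3.
Step in, leap out — an escape tone.
It falls on a weak beat, so it is unaccented.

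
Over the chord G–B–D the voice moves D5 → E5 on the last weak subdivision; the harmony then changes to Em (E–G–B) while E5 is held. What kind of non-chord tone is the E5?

E5 is an anticipation.

The harmony at that moment is G major triad (G, B, D); E5 is not a chord tone.
It is approached by step up from D5 and then sustained as the same pitch into the next harmony.
Arriving early and becoming a chord tone when the harmony changes — an anticipation.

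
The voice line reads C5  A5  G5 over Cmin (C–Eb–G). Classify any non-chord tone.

A5 is an appoggiatura.

The harmony at that moment is C minor triad (C, Eb, G); A5 is not a chord tone.
It is approached by leap up from C5 and left by step down to G5.
Leap in, step out — an appoggiatura.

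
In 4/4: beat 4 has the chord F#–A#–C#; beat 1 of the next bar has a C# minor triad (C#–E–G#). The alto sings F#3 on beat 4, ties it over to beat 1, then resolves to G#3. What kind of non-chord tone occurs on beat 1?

The harmony at that moment is C# minor triad (C#, E, G#); F#3 is not a chord tone.
It is held over (the same pitch as the preceding F#3) and left by step up to G#3.
Held over from the previous chord and resolving up by step — a retardation.

Retardation.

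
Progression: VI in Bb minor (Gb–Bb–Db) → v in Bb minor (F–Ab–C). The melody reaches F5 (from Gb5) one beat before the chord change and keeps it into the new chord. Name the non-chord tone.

F5 is an anticipation.

The harmony at that moment is Gb major triad (Gb, Bb, Db); F5 is not a chord tone.
It is approached by step down from Gb5 and then sustained as the same pitch into the next harmony.
Arriving early and becoming a chord tone when the harmony changes — an anticipation.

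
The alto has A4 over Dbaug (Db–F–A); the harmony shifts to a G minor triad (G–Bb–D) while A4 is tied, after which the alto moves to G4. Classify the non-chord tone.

The harmony at that moment is G minor triad (G, Bb, D); A4 is not a chord tone.
It is held over (the same pitch as the preceding A4) and left by step down to G4.
Held over from the previous chord and resolving down by step — a suspension.

A4 is a suspension.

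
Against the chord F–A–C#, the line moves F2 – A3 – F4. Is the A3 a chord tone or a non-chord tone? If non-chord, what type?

F augmented triad contains F, A, C#; A is the third, so it is a chord tone.

Chord tone (the third of F augmented triad).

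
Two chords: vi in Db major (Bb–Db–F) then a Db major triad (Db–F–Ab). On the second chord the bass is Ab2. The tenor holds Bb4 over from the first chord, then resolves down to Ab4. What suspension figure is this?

9–8 suspension.

At the second chord the bass is Ab2. The suspended Bb4 lies a ninth above the bass; after resolving down by step to Ab4, the interval above the bass becomes an octave.
Suspension figures are named by those two intervals: 9–8.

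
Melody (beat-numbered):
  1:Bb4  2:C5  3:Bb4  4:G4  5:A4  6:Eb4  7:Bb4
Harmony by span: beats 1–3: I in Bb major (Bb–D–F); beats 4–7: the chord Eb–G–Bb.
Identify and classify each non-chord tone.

C5 (beat 2) — neighbor tone; A4 (beat 5) — escape tone.

The harmony at that moment is Bb major triad (Bb, D, F); C5 is not a chord tone.
It is approached by step up from Bb4 and left by step down to Bb4.
Step away and step back to the same note — a neighbor tone (upper neighbor).
The harmony at that moment is Eb major triad (Eb, G, Bb); A4 is not a chord tone.
It is approached by step up from G4 and left by leap down to Eb4.
Step in, leap out — an escape tone.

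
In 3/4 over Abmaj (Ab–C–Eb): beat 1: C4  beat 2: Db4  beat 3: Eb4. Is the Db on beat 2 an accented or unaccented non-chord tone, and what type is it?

The harmony at that moment is Ab major triad (Ab, C, Eb); Db4 is not a chord tone.
It is approached by step up from C4 and left by step up to Eb4.
Step in, step out in the same direction — a passing tone.
It falls on a weak beat, so it is unaccented.

Unaccented passing tone.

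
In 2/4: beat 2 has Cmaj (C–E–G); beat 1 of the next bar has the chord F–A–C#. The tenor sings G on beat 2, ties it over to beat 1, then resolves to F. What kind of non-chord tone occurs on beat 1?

Suspension.

The harmony at that moment is F augmented triad (F, A, C#); G is not a chord tone.
It is held over (the same pitch as the preceding G) and left by step down to F.
Held over from the previous chord and resolving down by step — a suspension.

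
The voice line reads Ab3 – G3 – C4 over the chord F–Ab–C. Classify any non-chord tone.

The harmony at that moment is F minor triad (F, Ab, C); G3 is not a chord tone.
It is approached by step down from Ab3 and left by leap up to C4.
Step in, leap out — an escape tone.

G3 is an escape tone.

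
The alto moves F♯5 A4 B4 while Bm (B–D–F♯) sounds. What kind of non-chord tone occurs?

The harmony at that moment is B minor triad (B, D, F♯); A4 is not a chord tone.
It is approached by leap down from F♯5 and left by step up to B4.
Leap in, step out — an appoggiatura.

A4 is an appoggiatura.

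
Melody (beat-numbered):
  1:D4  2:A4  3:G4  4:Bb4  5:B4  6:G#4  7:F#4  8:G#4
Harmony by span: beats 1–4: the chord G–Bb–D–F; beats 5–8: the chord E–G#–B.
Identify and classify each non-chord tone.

A4 (beat 2) — appoggiatura; F#4 (beat 7) — neighbor tone.

The harmony at that moment is G minor seventh chord (G, Bb, D, F); A4 is not a chord tone.
It is approached by leap up from D4 and left by step down to G4.
Leap in, step out — an appoggiatura.
The harmony at that moment is E major triad (E, G#, B); F#4 is not a chord tone.
It is approached by step down from G#4 and left by step up to G#4.
Step away and step back to the same note — a neighbor tone (lower neighbor).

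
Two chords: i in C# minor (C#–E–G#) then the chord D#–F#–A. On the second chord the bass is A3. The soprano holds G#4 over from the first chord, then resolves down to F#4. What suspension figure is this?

At the second chord the bass is A3. The suspended G#4 lies a seventh above the bass; after resolving down by step to F#4, the interval above the bass becomes a sixth.
Suspension figures are named by those two intervals: 7–6.

7–6 suspension.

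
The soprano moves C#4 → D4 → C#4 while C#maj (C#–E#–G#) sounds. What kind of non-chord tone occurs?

The harmony at that moment is C# major triad (C#, E#, G#); D4 is not a chord tone.
It is approached by step up from C#4 and left by step down to C#4.
Step away and step back to the same note — a neighbor tone (upper neighbor).

D4 is a neighbor tone.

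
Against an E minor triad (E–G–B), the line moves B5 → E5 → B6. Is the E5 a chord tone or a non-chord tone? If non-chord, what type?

E minor triad contains E, G, B; E is the root, so it is a chord tone.

Chord tone (the root of E minor triad).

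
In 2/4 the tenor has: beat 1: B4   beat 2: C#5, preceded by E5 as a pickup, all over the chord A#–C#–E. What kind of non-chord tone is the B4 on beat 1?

Appoggiatura.

The harmony at that moment is A# diminished triad (A#, C#, E); B4 is not a chord tone.
It is approached by leap down from E5 and left by step up to C#5.
Leap in, step out, metrically accented — an appoggiatura.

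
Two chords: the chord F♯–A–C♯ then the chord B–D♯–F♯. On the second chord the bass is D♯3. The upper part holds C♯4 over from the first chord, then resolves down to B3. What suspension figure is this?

At the second chord the bass is D♯3. The suspended C♯4 lies a seventh above the bass; after resolving down by step to B3, the interval above the bass becomes a sixth.
Suspension figures are named by those two intervals: 7–6.

7–6 suspension.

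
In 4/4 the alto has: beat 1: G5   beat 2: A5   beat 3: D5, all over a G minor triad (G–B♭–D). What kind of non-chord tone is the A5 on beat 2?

The harmony at that moment is G minor triad (G, B♭, D); A5 is not a chord tone.
It is approached by step up from G5 and left by leap down to D5.
Step in, leap out, on a weak beat — an escape tone.

Escape tone.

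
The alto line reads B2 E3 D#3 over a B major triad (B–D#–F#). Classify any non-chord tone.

The harmony at that moment is B major triad (B, D#, F#); E3 is not a chord tone.
It is approached by leap up from B2 and left by step down to D#3.
Leap in, step out — an appoggiatura.

E3 is an appoggiatura.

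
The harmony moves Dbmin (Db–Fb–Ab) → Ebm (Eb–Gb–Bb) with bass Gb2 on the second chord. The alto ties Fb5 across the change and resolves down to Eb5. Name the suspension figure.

7–6 suspension.

At the second chord the bass is Gb2. The suspended Fb5 lies a seventh above the bass; after resolving down by step to Eb5, the interval above the bass becomes a sixth.
Suspension figures are named by those two intervals: 7–6.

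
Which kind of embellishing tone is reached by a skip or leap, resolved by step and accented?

Approach: by leap. Departure: by step. Metric position: strong.
Leap in, step out, in a metrically strong position — an appoggiatura. (It is the mirror image of the escape tone, which steps in and leaps out from a weak position.)

Appoggiatura.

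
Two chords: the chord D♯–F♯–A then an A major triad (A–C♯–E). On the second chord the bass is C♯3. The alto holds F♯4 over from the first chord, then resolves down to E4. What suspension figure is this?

4–3 suspension.

At the second chord the bass is C♯3. The suspended F♯4 lies a fourth above the bass; after resolving down by step to E4, the interval above the bass becomes a third.
Suspension figures are named by those two intervals: 4–3.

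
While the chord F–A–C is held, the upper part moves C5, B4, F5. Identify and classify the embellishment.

B4 is an escape tone.

The harmony at that moment is F major triad (F, A, C); B4 is not a chord tone.
It is approached by step down from C5 and left by leap up to F5.
Step in, leap out — an escape tone.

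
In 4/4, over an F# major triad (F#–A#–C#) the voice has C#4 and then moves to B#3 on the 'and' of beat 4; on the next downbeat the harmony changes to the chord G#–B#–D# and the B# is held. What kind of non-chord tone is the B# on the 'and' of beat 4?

Anticipation.

The harmony at that moment is F# major triad (F#, A#, C#); B#3 is not a chord tone.
It is approached by step down from C#4 and then sustained as the same pitch into the next harmony.
Arriving early and becoming a chord tone when the harmony changes — an anticipation.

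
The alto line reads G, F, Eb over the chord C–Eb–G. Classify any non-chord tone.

The harmony at that moment is C minor triad (C, Eb, G); F is not a chord tone.
It is approached by step down from G and left by step down to Eb.
Step in, step out in the same direction — a passing tone.

F is a passing tone.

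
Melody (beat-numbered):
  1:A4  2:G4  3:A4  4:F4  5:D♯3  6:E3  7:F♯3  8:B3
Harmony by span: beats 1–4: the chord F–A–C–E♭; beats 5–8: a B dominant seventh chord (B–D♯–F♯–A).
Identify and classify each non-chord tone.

G4 (beat 2) — neighbor tone; E3 (beat 6) — passing tone.

The harmony at that moment is F dominant seventh chord (F, A, C, E♭); G4 is not a chord tone.
It is approached by step down from A4 and left by step up to A4.
Step away and step back to the same note — a neighbor tone (lower neighbor).
The harmony at that moment is B dominant seventh chord (B, D♯, F♯, A); E3 is not a chord tone.
It is approached by step up from D♯3 and left by step up to F♯3.
Step in, step out in the same direction — a passing tone.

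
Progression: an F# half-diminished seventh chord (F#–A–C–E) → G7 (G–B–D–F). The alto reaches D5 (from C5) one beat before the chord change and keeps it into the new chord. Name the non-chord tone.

The harmony at that moment is F# half-diminished seventh chord (F#, A, C, E); D5 is not a chord tone.
It is approached by step up from C5 and then sustained as the same pitch into the next harmony.
Arriving early and becoming a chord tone when the harmony changes — an anticipation.

D5 is an anticipation.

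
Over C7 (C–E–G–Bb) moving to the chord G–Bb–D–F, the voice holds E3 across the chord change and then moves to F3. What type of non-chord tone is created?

The harmony at that moment is G minor seventh chord (G, Bb, D, F); E3 is not a chord tone.
It is held over (the same pitch as the preceding E3) and left by step up to F3.
Held over from the previous chord and resolving up by step — a retardation.

E3 is a retardation.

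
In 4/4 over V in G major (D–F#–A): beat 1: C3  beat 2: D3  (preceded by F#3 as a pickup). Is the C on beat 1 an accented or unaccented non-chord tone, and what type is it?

The harmony at that moment is D major triad (D, F#, A); C3 is not a chord tone.
It is approached by leap down from F#3 and left by step up to D3.
Leap in, step out — an appoggiatura.
It falls on the downbeat, so it is accented.

Accented appoggiatura.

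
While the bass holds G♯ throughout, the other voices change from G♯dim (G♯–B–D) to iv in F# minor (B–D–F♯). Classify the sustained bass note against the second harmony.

Pedal tone (pedal point).

The harmony at that moment is B minor triad (B, D, F♯); G♯ is not a chord tone.
It is held over (the same pitch as the preceding G♯) and then sustained as the same pitch into the next harmony.
Sustained through a change of harmony — a pedal tone.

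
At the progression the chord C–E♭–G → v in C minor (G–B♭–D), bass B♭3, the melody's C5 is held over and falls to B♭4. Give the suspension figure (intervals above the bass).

9–8 suspension.

At the second chord the bass is B♭3. The suspended C5 lies a ninth above the bass; after resolving down by step to B♭4, the interval above the bass becomes an octave.
Suspension figures are named by those two intervals: 9–8.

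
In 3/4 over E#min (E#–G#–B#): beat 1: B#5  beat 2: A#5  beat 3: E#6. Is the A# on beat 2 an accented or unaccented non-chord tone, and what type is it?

The harmony at that moment is E# minor triad (E#, G#, B#); A#5 is not a chord tone.
It is approached by step down from B#5 and left by leap up to E#6.
Step in, leap out — an escape tone.
It falls on a weak beat, so it is unaccented.

Unaccented escape tone.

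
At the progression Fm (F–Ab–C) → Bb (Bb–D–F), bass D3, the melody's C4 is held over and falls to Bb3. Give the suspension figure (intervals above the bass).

At the second chord the bass is D3. The suspended C4 lies a seventh above the bass; after resolving down by step to Bb3, the interval above the bass becomes a sixth.
Suspension figures are named by those two intervals: 7–6.

7–6 suspension.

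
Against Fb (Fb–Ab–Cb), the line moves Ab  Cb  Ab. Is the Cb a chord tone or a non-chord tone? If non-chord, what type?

Fb major triad contains Fb, Ab, Cb; Cb is the fifth, so it is a chord tone.

Chord tone (the fifth of Fb major triad).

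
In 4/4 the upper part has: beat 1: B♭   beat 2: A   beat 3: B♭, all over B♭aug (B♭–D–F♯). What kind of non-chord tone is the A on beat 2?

The harmony at that moment is B♭ augmented triad (B♭, D, F♯); A is not a chord tone.
It is approached by step down from B♭ and left by step up to B♭.
Step away and step back to the same note — a neighbor tone (lower neighbor).

Lower neighbor tone.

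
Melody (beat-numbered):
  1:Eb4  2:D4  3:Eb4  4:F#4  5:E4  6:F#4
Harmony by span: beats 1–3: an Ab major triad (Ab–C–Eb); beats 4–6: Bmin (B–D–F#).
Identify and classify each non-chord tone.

The harmony at that moment is Ab major triad (Ab, C, Eb); D4 is not a chord tone.
It is approached by step down from Eb4 and left by step up to Eb4.
Step away and step back to the same note — a neighbor tone (lower neighbor).
The harmony at that moment is B minor triad (B, D, F#); E4 is not a chord tone.
It is approached by step down from F#4 and left by step up to F#4.
Step away and step back to the same note — a neighbor tone (lower neighbor).

D4 (beat 2) — neighbor tone; E4 (beat 5) — neighbor tone.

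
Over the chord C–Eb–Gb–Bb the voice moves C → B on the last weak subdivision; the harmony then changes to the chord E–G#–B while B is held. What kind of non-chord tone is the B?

B is an anticipation.

The harmony at that moment is C half-diminished seventh chord (C, Eb, Gb, Bb); B is not a chord tone.
It is approached by step down from C and then sustained as the same pitch into the next harmony.
Arriving early and becoming a chord tone when the harmony changes — an anticipation.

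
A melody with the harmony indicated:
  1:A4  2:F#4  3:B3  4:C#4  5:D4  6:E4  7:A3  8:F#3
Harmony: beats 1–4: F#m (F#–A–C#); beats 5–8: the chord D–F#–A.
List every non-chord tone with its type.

B3 (beat 3) — appoggiatura; E4 (beat 6) — escape tone.

The harmony at that moment is F# minor triad (F#, A, C#); B3 is not a chord tone.
It is approached by leap down from F#4 and left by step up to C#4.
Leap in, step out — an appoggiatura.
The harmony at that moment is D major triad (D, F#, A); E4 is not a chord tone.
It is approached by step up from D4 and left by leap down to A3.
Step in, leap out — an escape tone.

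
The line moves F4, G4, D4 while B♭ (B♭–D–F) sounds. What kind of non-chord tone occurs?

The harmony at that moment is B♭ major triad (B♭, D, F); G4 is not a chord tone.
It is approached by step up from F4 and left by leap down to D4.
Step in, leap out — an escape tone.

G4 is an escape tone.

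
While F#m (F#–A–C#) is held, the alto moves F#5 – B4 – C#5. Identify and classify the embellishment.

B4 is an appoggiatura.

The harmony at that moment is F# minor triad (F#, A, C#); B4 is not a chord tone.
It is approached by leap down from F#5 and left by step up to C#5.
Leap in, step out — an appoggiatura.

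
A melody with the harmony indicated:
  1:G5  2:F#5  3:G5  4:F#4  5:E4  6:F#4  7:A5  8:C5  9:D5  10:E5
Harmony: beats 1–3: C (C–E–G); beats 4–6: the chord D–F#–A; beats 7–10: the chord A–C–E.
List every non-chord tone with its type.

F#5 (beat 2) — neighbor tone; E4 (beat 5) — neighbor tone; D5 (beat 9) — passing tone.

The harmony at that moment is C major triad (C, E, G); F#5 is not a chord tone.
It is approached by step down from G5 and left by step up to G5.
Step away and step back to the same note — a neighbor tone (lower neighbor).
The harmony at that moment is D major triad (D, F#, A); E4 is not a chord tone.
It is approached by step down from F#4 and left by step up to F#4.
Step away and step back to the same note — a neighbor tone (lower neighbor).
The harmony at that moment is A minor triad (A, C, E); D5 is not a chord tone.
It is approached by step up from C5 and left by step up to E5.
Step in, step out in the same direction — a passing tone.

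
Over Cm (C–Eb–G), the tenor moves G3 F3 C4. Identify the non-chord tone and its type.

F3 is an escape tone.

The harmony at that moment is C minor triad (C, Eb, G); F3 is not a chord tone.
It is approached by step down from G3 and left by leap up to C4.
Step in, leap out — an escape tone.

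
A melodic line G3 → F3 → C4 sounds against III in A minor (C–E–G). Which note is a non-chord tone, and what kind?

F3 is an escape tone.

The harmony at that moment is C major triad (C, E, G); F3 is not a chord tone.
It is approached by step down from G3 and left by leap up to C4.
Step in, leap out — an escape tone.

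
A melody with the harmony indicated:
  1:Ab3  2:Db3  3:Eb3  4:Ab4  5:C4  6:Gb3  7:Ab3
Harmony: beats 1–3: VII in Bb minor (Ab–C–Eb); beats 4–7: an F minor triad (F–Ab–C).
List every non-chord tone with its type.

The harmony at that moment is Ab major triad (Ab, C, Eb); Db3 is not a chord tone.
It is approached by leap down from Ab3 and left by step up to Eb3.
Leap in, step out — an appoggiatura.
The harmony at that moment is F minor triad (F, Ab, C); Gb3 is not a chord tone.
It is approached by leap down from C4 and left by step up to Ab3.
Leap in, step out — an appoggiatura.

Db3 (beat 2) — appoggiatura; Gb3 (beat 6) — appoggiatura.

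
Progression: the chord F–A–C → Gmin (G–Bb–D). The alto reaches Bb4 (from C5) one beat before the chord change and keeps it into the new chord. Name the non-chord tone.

The harmony at that moment is F major triad (F, A, C); Bb4 is not a chord tone.
It is approached by step down from C5 and then sustained as the same pitch into the next harmony.
Arriving early and becoming a chord tone when the harmony changes — an anticipation.

Bb4 is an anticipation.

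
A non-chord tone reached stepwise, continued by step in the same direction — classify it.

Approach: by step. Departure: by step, continuing in the same direction.
Stepwise on both sides with no change of direction means the note fills in the space between two different chord tones — a passing tone. (Had it turned back to its starting note it would be a neighbor tone instead.)

Passing tone.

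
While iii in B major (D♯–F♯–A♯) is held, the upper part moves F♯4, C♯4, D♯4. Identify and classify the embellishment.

C♯4 is an appoggiatura.

The harmony at that moment is D♯ minor triad (D♯, F♯, A♯); C♯4 is not a chord tone.
It is approached by leap down from F♯4 and left by step up to D♯4.
Leap in, step out — an appoggiatura.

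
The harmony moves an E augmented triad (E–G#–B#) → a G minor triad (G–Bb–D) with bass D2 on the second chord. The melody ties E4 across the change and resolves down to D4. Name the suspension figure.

9–8 suspension.

At the second chord the bass is D2. The suspended E4 lies a ninth above the bass; after resolving down by step to D4, the interval above the bass becomes an octave.
Suspension figures are named by those two intervals: 9–8.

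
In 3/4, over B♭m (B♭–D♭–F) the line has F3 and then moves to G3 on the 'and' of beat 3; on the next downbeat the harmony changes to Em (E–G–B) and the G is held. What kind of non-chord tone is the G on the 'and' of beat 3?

The harmony at that moment is B♭ minor triad (B♭, D♭, F); G3 is not a chord tone.
It is approached by step up from F3 and then sustained as the same pitch into the next harmony.
Arriving early and becoming a chord tone when the harmony changes — an anticipation.

Anticipation.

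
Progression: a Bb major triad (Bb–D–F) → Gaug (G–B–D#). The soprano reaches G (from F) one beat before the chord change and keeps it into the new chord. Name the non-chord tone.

The harmony at that moment is Bb major triad (Bb, D, F); G is not a chord tone.
It is approached by step up from F and then sustained as the same pitch into the next harmony.
Arriving early and becoming a chord tone when the harmony changes — an anticipation.

G is an anticipation.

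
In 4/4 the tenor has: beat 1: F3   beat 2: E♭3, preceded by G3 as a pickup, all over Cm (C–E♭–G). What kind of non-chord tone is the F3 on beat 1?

Passing tone.

The harmony at that moment is C minor triad (C, E♭, G); F3 is not a chord tone.
It is approached by step down from G3 and left by step down to E♭3.
Step in, step out in the same direction — a passing tone.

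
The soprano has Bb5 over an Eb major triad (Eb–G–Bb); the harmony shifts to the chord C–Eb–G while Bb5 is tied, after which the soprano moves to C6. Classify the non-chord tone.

Bb5 is a retardation.

The harmony at that moment is C minor triad (C, Eb, G); Bb5 is not a chord tone.
It is held over (the same pitch as the preceding Bb5) and left by step up to C6.
Held over from the previous chord and resolving up by step — a retardation.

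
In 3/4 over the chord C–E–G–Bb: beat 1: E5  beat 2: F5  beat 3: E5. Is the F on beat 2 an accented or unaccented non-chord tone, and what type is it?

The harmony at that moment is C dominant seventh chord (C, E, G, Bb); F5 is not a chord tone.
It is approached by step up from E5 and left by step down to E5.
Step away and step back to the same note — a neighbor tone (upper neighbor).
It falls on a weak beat, so it is unaccented.

Unaccented neighbor tone.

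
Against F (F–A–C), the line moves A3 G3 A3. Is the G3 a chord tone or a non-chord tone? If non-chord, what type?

The harmony at that moment is F major triad (F, A, C); G3 is not a chord tone.
It is approached by step down from A3 and left by step up to A3.
Step away and step back to the same note — a neighbor tone (lower neighbor).

Non-chord tone — a neighbor tone.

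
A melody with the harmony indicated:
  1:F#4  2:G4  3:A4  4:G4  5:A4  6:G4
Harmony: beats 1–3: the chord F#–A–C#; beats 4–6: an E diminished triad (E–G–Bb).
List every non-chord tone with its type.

G4 (beat 2) — passing tone; A4 (beat 5) — neighbor tone.

The harmony at that moment is F# minor triad (F#, A, C#); G4 is not a chord tone.
It is approached by step up from F#4 and left by step up to A4.
Step in, step out in the same direction — a passing tone.
The harmony at that moment is E diminished triad (E, G, Bb); A4 is not a chord tone.
It is approached by step up from G4 and left by step down to G4.
Step away and step back to the same note — a neighbor tone (upper neighbor).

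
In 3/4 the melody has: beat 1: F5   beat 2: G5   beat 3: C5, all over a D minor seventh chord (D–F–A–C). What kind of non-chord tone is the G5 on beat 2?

Escape tone.

The harmony at that moment is D minor seventh chord (D, F, A, C); G5 is not a chord tone.
It is approached by step up from F5 and left by leap down to C5.
Step in, leap out, on a weak beat — an escape tone.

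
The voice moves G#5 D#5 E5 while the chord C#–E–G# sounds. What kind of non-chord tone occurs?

D#5 is an appoggiatura.

The harmony at that moment is C# minor triad (C#, E, G#); D#5 is not a chord tone.
It is approached by leap down from G#5 and left by step up to E5.
Leap in, step out — an appoggiatura.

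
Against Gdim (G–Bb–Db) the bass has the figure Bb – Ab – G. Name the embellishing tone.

Ab is a passing tone.

The harmony at that moment is G diminished triad (G, Bb, Db); Ab is not a chord tone.
It is approached by step down from Bb and left by step down to G.
Step in, step out in the same direction — a passing tone.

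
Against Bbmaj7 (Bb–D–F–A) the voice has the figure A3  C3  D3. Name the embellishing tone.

C3 is an appoggiatura.

The harmony at that moment is Bb major seventh chord (Bb, D, F, A); C3 is not a chord tone.
It is approached by leap down from A3 and left by step up to D3.
Leap in, step out — an appoggiatura.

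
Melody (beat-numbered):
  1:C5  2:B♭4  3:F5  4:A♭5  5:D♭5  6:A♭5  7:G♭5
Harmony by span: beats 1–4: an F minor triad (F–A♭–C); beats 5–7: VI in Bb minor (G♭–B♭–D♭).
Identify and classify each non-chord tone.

The harmony at that moment is F minor triad (F, A♭, C); B♭4 is not a chord tone.
It is approached by step down from C5 and left by leap up to F5.
Step in, leap out — an escape tone.
The harmony at that moment is G♭ major triad (G♭, B♭, D♭); A♭5 is not a chord tone.
It is approached by leap up from D♭5 and left by step down to G♭5.
Leap in, step out — an appoggiatura.

B♭4 (beat 2) — escape tone; A♭5 (beat 6) — appoggiatura.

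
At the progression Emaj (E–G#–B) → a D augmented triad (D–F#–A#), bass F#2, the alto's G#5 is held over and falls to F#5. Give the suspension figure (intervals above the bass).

9–8 suspension.

At the second chord the bass is F#2. The suspended G#5 lies a ninth above the bass; after resolving down by step to F#5, the interval above the bass becomes an octave.
Suspension figures are named by those two intervals: 9–8.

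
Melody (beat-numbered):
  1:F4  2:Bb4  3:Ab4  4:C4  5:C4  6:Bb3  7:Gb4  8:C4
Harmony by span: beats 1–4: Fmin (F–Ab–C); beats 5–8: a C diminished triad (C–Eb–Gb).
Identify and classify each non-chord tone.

Bb4 (beat 2) — appoggiatura; Bb3 (beat 6) — escape tone.

The harmony at that moment is F minor triad (F, Ab, C); Bb4 is not a chord tone.
It is approached by leap up from F4 and left by step down to Ab4.
Leap in, step out — an appoggiatura.
The harmony at that moment is C diminished triad (C, Eb, Gb); Bb3 is not a chord tone.
It is approached by step down from C4 and left by leap up to Gb4.
Step in, leap out — an escape tone.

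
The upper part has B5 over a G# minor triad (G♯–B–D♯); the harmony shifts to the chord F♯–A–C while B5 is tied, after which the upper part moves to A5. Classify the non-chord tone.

B5 is a suspension.

The harmony at that moment is F♯ diminished triad (F♯, A, C); B5 is not a chord tone.
It is held over (the same pitch as the preceding B5) and left by step down to A5.
Held over from the previous chord and resolving down by step — a suspension.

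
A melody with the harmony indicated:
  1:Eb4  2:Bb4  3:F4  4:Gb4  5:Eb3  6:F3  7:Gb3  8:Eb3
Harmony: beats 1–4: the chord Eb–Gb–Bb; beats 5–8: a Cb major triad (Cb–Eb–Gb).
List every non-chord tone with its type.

The harmony at that moment is Eb minor triad (Eb, Gb, Bb); F4 is not a chord tone.
It is approached by leap down from Bb4 and left by step up to Gb4.
Leap in, step out — an appoggiatura.
The harmony at that moment is Cb major triad (Cb, Eb, Gb); F3 is not a chord tone.
It is approached by step up from Eb3 and left by step up to Gb3.
Step in, step out in the same direction — a passing tone.

F4 (beat 3) — appoggiatura; F3 (beat 6) — passing tone.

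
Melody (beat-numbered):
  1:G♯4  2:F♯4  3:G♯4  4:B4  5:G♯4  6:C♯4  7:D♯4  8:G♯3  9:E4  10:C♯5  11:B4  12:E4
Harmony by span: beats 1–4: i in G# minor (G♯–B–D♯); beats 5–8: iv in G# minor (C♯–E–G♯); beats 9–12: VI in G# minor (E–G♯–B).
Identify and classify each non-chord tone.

The harmony at that moment is G♯ minor triad (G♯, B, D♯); F♯4 is not a chord tone.
It is approached by step down from G♯4 and left by step up to G♯4.
Step away and step back to the same note — a neighbor tone (lower neighbor).
The harmony at that moment is C♯ minor triad (C♯, E, G♯); D♯4 is not a chord tone.
It is approached by step up from C♯4 and left by leap down to G♯3.
Step in, leap out — an escape tone.
The harmony at that moment is E major triad (E, G♯, B); C♯5 is not a chord tone.
It is approached by leap up from E4 and left by step down to B4.
Leap in, step out — an appoggiatura.

F♯4 (beat 2) — neighbor tone; D♯4 (beat 7) — escape tone; C♯5 (beat 10) — appoggiatura.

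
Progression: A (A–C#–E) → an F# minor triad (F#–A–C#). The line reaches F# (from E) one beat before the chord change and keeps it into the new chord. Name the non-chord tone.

The harmony at that moment is A major triad (A, C#, E); F# is not a chord tone.
It is approached by step up from E and then sustained as the same pitch into the next harmony.
Arriving early and becoming a chord tone when the harmony changes — an anticipation.

F# is an anticipation.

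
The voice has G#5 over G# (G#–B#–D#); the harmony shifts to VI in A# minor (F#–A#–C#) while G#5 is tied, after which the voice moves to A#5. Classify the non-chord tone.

The harmony at that moment is F# major triad (F#, A#, C#); G#5 is not a chord tone.
It is held over (the same pitch as the preceding G#5) and left by step up to A#5.
Held over from the previous chord and resolving up by step — a retardation.

G#5 is a retardation.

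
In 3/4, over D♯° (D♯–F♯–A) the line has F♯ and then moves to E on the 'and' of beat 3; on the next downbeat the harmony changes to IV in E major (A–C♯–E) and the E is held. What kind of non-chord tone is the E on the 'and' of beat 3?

The harmony at that moment is D♯ diminished triad (D♯, F♯, A); E is not a chord tone.
It is approached by step down from F♯ and then sustained as the same pitch into the next harmony.
Arriving early and becoming a chord tone when the harmony changes — an anticipation.

Anticipation.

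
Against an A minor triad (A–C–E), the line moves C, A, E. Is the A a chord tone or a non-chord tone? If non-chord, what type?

Chord tone (the root of A minor triad).

A minor triad contains A, C, E; A is the root, so it is a chord tone.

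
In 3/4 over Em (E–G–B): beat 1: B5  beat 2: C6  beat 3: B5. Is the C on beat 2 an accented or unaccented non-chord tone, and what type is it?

Unaccented neighbor tone.

The harmony at that moment is E minor triad (E, G, B); C6 is not a chord tone.
It is approached by step up from B5 and left by step down to B5.
Step away and step back to the same note — a neighbor tone (upper neighbor).
It falls on a weak beat, so it is unaccented.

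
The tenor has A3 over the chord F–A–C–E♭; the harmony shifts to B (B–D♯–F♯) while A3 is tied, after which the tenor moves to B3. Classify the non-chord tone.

A3 is a retardation.

The harmony at that moment is B major triad (B, D♯, F♯); A3 is not a chord tone.
It is held over (the same pitch as the preceding A3) and left by step up to B3.
Held over from the previous chord and resolving up by step — a retardation.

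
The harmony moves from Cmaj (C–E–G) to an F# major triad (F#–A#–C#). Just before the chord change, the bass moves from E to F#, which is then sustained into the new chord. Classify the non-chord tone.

The harmony at that moment is C major triad (C, E, G); F# is not a chord tone.
It is approached by step up from E and then sustained as the same pitch into the next harmony.
Arriving early and becoming a chord tone when the harmony changes — an anticipation.

F# is an anticipation.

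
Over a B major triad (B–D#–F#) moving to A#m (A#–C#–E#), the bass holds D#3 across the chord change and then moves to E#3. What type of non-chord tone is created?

D#3 is a retardation.

The harmony at that moment is A# minor triad (A#, C#, E#); D#3 is not a chord tone.
It is held over (the same pitch as the preceding D#3) and left by step up to E#3.
Held over from the previous chord and resolving up by step — a retardation.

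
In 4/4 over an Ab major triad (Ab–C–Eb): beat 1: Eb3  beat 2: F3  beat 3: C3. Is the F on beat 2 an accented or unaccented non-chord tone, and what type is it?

Unaccented escape tone.

The harmony at that moment is Ab major triad (Ab, C, Eb); F3 is not a chord tone.
It is approached by step up from Eb3 and left by leap down to C3.
Step in, leap out — an escape tone.
It falls on a weak beat, so it is unaccented.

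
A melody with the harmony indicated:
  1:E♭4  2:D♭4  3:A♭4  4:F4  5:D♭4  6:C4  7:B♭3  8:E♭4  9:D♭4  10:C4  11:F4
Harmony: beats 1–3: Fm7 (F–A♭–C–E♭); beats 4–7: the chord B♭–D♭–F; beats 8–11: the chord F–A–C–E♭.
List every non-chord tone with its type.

The harmony at that moment is F minor seventh chord (F, A♭, C, E♭); D♭4 is not a chord tone.
It is approached by step down from E♭4 and left by leap up to A♭4.
Step in, leap out — an escape tone.
The harmony at that moment is B♭ minor triad (B♭, D♭, F); C4 is not a chord tone.
It is approached by step down from D♭4 and left by step down to B♭3.
Step in, step out in the same direction — a passing tone.
The harmony at that moment is F dominant seventh chord (F, A, C, E♭); D♭4 is not a chord tone.
It is approached by step down from E♭4 and left by step down to C4.
Step in, step out in the same direction — a passing tone.

D♭4 (beat 2) — escape tone; C4 (beat 6) — passing tone; D♭4 (beat 9) — passing tone.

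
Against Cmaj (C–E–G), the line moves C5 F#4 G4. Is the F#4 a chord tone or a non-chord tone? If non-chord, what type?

Non-chord tone — an appoggiatura.

The harmony at that moment is C major triad (C, E, G); F#4 is not a chord tone.
It is approached by leap down from C5 and left by step up to G4.
Leap in, step out — an appoggiatura.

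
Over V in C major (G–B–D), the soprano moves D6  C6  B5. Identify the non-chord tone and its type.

The harmony at that moment is G major triad (G, B, D); C6 is not a chord tone.
It is approached by step down from D6 and left by step down to B5.
Step in, step out in the same direction — a passing tone.

C6 is a passing tone.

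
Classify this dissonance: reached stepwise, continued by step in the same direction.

Passing tone.

Approach: by step. Departure: by step, continuing in the same direction.
Stepwise on both sides with no change of direction means the note fills in the space between two different chord tones — a passing tone. (Had it turned back to its starting note it would be a neighbor tone instead.)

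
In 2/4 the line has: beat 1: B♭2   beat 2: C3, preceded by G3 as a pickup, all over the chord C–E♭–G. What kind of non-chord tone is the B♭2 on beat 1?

The harmony at that moment is C minor triad (C, E♭, G); B♭2 is not a chord tone.
It is approached by leap down from G3 and left by step up to C3.
Leap in, step out, metrically accented — an appoggiatura.

Appoggiatura.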